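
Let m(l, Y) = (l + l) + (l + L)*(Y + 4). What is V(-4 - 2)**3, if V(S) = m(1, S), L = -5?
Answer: 1000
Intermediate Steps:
m(l, Y) = 2*l + (-5 + l)*(4 + Y) (m(l, Y) = (l + l) + (l - 5)*(Y + 4) = 2*l + (-5 + l)*(4 + Y))
V(S) = -14 - 4*S (V(S) = -20 - 5*S + 6*1 + S*1 = -20 - 5*S + 6 + S = -14 - 4*S)
V(-4 - 2)**3 = (-14 - 4*(-4 - 2))**3 = (-14 - 4*(-6))**3 = (-14 + 24)**3 = 10**3 = 1000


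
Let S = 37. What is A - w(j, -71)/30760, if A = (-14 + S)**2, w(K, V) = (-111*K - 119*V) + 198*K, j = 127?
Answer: 8126271/15380 ≈ 528.37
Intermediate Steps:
w(K, V) = -119*V + 87*K (w(K, V) = (-119*V - 111*K) + 198*K = -119*V + 87*K)
A = 529 (A = (-14 + 37)**2 = 23**2 = 529)
A - w(j, -71)/30760 = 529 - (-119*(-71) + 87*127)/30760 = 529 - (8449 + 11049)/30760 = 529 - 19498/30760 = 529 - 1*9749/15380 = 529 - 9749/15380 = 8126271/15380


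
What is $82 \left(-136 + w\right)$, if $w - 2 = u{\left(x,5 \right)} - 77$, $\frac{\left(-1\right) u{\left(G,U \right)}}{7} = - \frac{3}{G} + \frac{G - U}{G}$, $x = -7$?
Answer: $-18532$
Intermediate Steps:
$u{\left(G,U \right)} = \frac{21}{G} - \frac{7 \left(G - U\right)}{G}$ ($u{\left(G,U \right)} = - 7 \left(- \frac{3}{G} + \frac{G - U}{G}\right) = \frac{21}{G} - \frac{7 \left(G - U\right)}{G}$)
$w = -90$ ($w = 2 - \left(77 - \frac{7 \left(3 + 5 - -7\right)}{-7}\right) = 2 - \left(77 + 1 \left(3 + 5 + 7\right)\right) = 2 - \left(77 + 1 \cdot 15\right) = 2 - 92 = -90$)
$82 \left(-136 + w\right) = 82 \left(-136 - 90\right) = 82 \left(-226\right) = -18532$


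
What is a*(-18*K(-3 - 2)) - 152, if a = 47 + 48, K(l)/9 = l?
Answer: 76798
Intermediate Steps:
K(l) = 9*l
a = 95
a*(-18*K(-3 - 2)) - 152 = 95*(-162*(-3 - 2)) - 152 = 95*(-162*(-5)) - 152 = 95*(-18*(-45)) - 152 = 95*810 - 152 = 76950 - 152 = 76798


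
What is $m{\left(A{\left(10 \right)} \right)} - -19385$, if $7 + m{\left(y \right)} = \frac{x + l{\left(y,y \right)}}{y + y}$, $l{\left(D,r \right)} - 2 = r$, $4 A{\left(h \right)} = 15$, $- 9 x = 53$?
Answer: $\frac{1046411}{54} \approx 19378.0$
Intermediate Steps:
$x = - \frac{53}{9}$ ($x = \left(- \frac{1}{9}\right) 53 = - \frac{53}{9} \approx -5.8889$)
$A{\left(h \right)} = \frac{15}{4}$ ($A{\left(h \right)} = \frac{1}{4} \cdot 15 = \frac{15}{4}$)
$l{\left(D,r \right)} = 2 + r$
$m{\left(y \right)} = -7 + \frac{- \frac{35}{9} + y}{2 y}$ ($m{\left(y \right)} = -7 + \frac{- \frac{53}{9} + \left(2 + y\right)}{y + y} = -7 + \frac{- \frac{35}{9} + y}{2 y}$)
$m{\left(A{\left(10 \right)} \right)} - -19385 = \frac{-35 - \frac{1755}{4}}{18 \cdot \frac{15}{4}} - -19385 = \frac{1}{18} \cdot \frac{4}{15} \left(-35 - \frac{1755}{4}\right) + 19385 = \frac{1}{18} \cdot \frac{4}{15} \left(- \frac{1895}{4}\right) + 19385 = - \frac{379}{54} + 19385 = \frac{1046411}{54}$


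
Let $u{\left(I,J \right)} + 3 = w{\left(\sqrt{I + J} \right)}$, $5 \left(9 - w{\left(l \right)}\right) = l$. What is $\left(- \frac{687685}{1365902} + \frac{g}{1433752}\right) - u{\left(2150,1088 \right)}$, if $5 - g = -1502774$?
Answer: $- \frac{5341754624143}{979182362152} + \frac{\sqrt{3238}}{5} \approx 5.9254$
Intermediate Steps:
$g = 1502779$ ($g = 5 - -1502774 = 5 + 1502774 = 1502779$)
$w{\left(l \right)} = 9 - \frac{l}{5}$
$u{\left(I,J \right)} = 6 - \frac{\sqrt{I + J}}{5}$ ($u{\left(I,J \right)} = -3 - \left(-9 + \frac{\sqrt{I + J}}{5}\right) = 6 - \frac{\sqrt{I + J}}{5}$)
$\left(- \frac{687685}{1365902} + \frac{g}{1433752}\right) - u{\left(2150,1088 \right)} = \left(- \frac{687685}{1365902} + \frac{1502779}{1433752}\right) - \left(6 - \frac{\sqrt{2150 + 1088}}{5}\right) = \left(\left(-687685\right) \frac{1}{1365902} + 1502779 \cdot \frac{1}{1433752}\right) - \left(6 - \frac{\sqrt{3238}}{5}\right) = \left(- \frac{687685}{1365902} + \frac{1502779}{1433752}\right) - \left(6 - \frac{\sqrt{3238}}{5}\right) = \frac{533339548769}{979182362152} - \left(6 - \frac{\sqrt{3238}}{5}\right) = - \frac{5341754624143}{979182362152} + \frac{\sqrt{3238}}{5}$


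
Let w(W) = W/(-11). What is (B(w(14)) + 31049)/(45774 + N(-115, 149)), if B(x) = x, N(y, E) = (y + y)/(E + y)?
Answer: 5805925/8558473 ≈ 0.67838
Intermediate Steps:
N(y, E) = 2*y/(E + y) (N(y, E) = (2*y)/(E + y) = 2*y/(E + y))
w(W) = -W/11 (w(W) = W*(-1/11) = -W/11)
(B(w(14)) + 31049)/(45774 + N(-115, 149)) = (-1/11*14 + 31049)/(45774 + 2*(-115)/(149 - 115)) = (-14/11 + 31049)/(45774 + 2*(-115)/34) = 341525/(11*(45774 + 2*(-115)*(1/34))) = 341525/(11*(45774 - 115/17)) = 341525/(11*(778043/17)) = (341525/11)*(17/778043) = 5805925/8558473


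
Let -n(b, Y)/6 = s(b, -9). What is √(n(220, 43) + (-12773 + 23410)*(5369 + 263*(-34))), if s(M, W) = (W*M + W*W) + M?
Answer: I*√37995927 ≈ 6164.1*I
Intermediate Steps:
s(M, W) = M + W² + M*W (s(M, W) = (M*W + W²) + M = (W² + M*W) + M = M + W² + M*W)
n(b, Y) = -486 + 48*b (n(b, Y) = -6*(b + (-9)² + b*(-9)) = -6*(b + 81 - 9*b) = -6*(81 - 8*b) = -486 + 48*b)
√(n(220, 43) + (-12773 + 23410)*(5369 + 263*(-34))) = √((-486 + 48*220) + (-12773 + 23410)*(5369 + 263*(-34))) = √((-486 + 10560) + 10637*(5369 - 8942)) = √(10074 + 10637*(-3573)) = √(10074 - 38006001) = √(-37995927) = I*√37995927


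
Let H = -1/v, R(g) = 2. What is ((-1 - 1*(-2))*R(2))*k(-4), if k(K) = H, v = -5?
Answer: ⅖ ≈ 0.40000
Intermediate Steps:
H = ⅕ (H = -1/(-5) = -1*(-⅕) = ⅕ ≈ 0.20000)
k(K) = ⅕
((-1 - 1*(-2))*R(2))*k(-4) = ((-1 - 1*(-2))*2)*(⅕) = ((-1 + 2)*2)*(⅕) = (1*2)*(⅕) = 2*(⅕) = ⅖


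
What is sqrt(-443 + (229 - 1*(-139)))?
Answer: 5*I*sqrt(3) ≈ 8.6602*I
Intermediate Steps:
sqrt(-443 + (229 - 1*(-139))) = sqrt(-443 + (229 + 139)) = sqrt(-443 + 368) = sqrt(-75) = 5*I*sqrt(3)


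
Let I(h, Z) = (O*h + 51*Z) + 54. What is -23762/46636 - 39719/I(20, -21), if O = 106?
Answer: -939272385/25719754 ≈ -36.519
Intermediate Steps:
I(h, Z) = 54 + 51*Z + 106*h (I(h, Z) = (106*h + 51*Z) + 54 = (51*Z + 106*h) + 54 = 54 + 51*Z + 106*h)
-23762/46636 - 39719/I(20, -21) = -23762/46636 - 39719/(54 + 51*(-21) + 106*20) = -23762*1/46636 - 39719/(54 - 1071 + 2120) = -11881/23318 - 39719/1103 = -939272385/25719754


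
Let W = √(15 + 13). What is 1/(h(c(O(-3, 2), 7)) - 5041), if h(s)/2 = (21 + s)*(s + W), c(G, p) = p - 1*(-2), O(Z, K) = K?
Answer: -643/2879743 - 120*√7/20158201 ≈ -0.00023903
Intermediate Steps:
W = 2*√7 (W = √28 = 2*√7 ≈ 5.2915)
c(G, p) = 2 + p (c(G, p) = p + 2 = 2 + p)
h(s) = 2*(21 + s)*(s + 2*√7) (h(s) = 2*((21 + s)*(s + 2*√7)) = 2*(21 + s)*(s + 2*√7))
1/(h(c(O(-3, 2), 7)) - 5041) = 1/((2*(2 + 7)² + 42*(2 + 7) + 84*√7 + 4*(2 + 7)*√7) - 5041) = 1/((2*9² + 42*9 + 84*√7 + 4*9*√7) - 5041) = 1/((2*81 + 378 + 84*√7 + 36*√7) - 5041) = 1/((162 + 378 + 84*√7 + 36*√7) - 5041) = 1/((540 + 120*√7) - 5041) = 1/(-4501 + 120*√7)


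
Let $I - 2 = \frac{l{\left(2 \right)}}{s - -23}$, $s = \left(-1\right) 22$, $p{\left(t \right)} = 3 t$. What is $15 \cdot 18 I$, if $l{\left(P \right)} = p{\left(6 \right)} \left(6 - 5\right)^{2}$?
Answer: $5400$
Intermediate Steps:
$s = -22$
$l{\left(P \right)} = 18$ ($l{\left(P \right)} = 3 \cdot 6 \left(6 - 5\right)^{2} = 18 \cdot 1^{2} = 18 \cdot 1 = 18$)
$I = 20$ ($I = 2 + \frac{18}{-22 - -23} = 2 + \frac{18}{-22 + 23} = 2 + \frac{18}{1} = 2 + 18 \cdot 1 = 2 + 18 = 20$)
$15 \cdot 18 I = 15 \cdot 18 \cdot 20 = 270 \cdot 20 = 5400$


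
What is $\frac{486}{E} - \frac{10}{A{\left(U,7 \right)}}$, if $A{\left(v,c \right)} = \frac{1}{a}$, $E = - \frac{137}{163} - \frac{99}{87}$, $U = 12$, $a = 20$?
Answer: $- \frac{2083861}{4676} \approx -445.65$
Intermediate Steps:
$E = - \frac{9352}{4727}$ ($E = \left(-137\right) \frac{1}{163} - \frac{33}{29} = - \frac{137}{163} - \frac{33}{29} = - \frac{9352}{4727} \approx -1.9784$)
$A{\left(v,c \right)} = \frac{1}{20}$
$\frac{486}{E} - \frac{10}{A{\left(U,7 \right)}} = \frac{486}{- \frac{9352}{4727}} - 10 \frac{1}{\frac{1}{20}} = 486 \left(- \frac{4727}{9352}\right) - 200 = - \frac{1148661}{4676} - 200 = - \frac{2083861}{4676}$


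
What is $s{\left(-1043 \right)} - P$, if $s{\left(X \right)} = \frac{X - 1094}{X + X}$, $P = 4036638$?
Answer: $- \frac{8420424731}{2086} \approx -4.0366 \cdot 10^{6}$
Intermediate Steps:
$s{\left(X \right)} = \frac{-1094 + X}{2 X}$
$s{\left(-1043 \right)} - P = \frac{-1094 - 1043}{2 \left(-1043\right)} - 4036638 = \frac{1}{2} \left(- \frac{1}{1043}\right) \left(-2137\right) - 4036638 = \frac{2137}{2086} - 4036638 = - \frac{8420424731}{2086}$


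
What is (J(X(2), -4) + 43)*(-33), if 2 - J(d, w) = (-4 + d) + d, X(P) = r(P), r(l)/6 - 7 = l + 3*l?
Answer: 4323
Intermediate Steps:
r(l) = 42 + 24*l (r(l) = 42 + 6*(l + 3*l) = 42 + 6*(4*l) = 42 + 24*l)
X(P) = 42 + 24*P
J(d, w) = 6 - 2*d (J(d, w) = 2 - ((-4 + d) + d) = 2 - (-4 + 2*d) = 2 + (4 - 2*d) = 6 - 2*d)
(J(X(2), -4) + 43)*(-33) = ((6 - 2*(42 + 24*2)) + 43)*(-33) = ((6 - 2*(42 + 48)) + 43)*(-33) = ((6 - 2*90) + 43)*(-33) = ((6 - 180) + 43)*(-33) = (-174 + 43)*(-33) = -131*(-33) = 4323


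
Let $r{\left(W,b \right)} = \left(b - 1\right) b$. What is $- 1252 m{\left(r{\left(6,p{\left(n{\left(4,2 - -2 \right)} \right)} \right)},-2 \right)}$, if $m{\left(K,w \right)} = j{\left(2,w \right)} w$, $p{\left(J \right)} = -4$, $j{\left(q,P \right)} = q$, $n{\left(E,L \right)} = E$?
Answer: $5008$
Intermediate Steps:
$r{\left(W,b \right)} = b \left(-1 + b\right)$ ($r{\left(W,b \right)} = \left(-1 + b\right) b = b \left(-1 + b\right)$)
$m{\left(K,w \right)} = 2 w$
$- 1252 m{\left(r{\left(6,p{\left(n{\left(4,2 - -2 \right)} \right)} \right)},-2 \right)} = - 1252 \cdot 2 \left(-2\right) = \left(-1252\right) \left(-4\right) = 5008$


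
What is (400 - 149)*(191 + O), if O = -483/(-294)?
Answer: 676947/14 ≈ 48353.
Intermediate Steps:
O = 23/14 (O = -483*(-1/294) = 23/14 ≈ 1.6429)
(400 - 149)*(191 + O) = (400 - 149)*(191 + 23/14) = 251*(2697/14) = 676947/14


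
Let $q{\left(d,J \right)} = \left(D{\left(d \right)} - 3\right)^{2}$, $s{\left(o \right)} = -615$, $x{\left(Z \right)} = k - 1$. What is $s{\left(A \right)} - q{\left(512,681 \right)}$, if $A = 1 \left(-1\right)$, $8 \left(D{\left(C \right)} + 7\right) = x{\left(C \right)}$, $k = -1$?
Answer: $- \frac{11521}{16} \approx -720.06$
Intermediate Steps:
$x{\left(Z \right)} = -2$ ($x{\left(Z \right)} = -1 - 1 = -2$)
$D{\left(C \right)} = - \frac{29}{4}$ ($D{\left(C \right)} = -7 + \frac{1}{8} \left(-2\right) = -7 - \frac{1}{4} = - \frac{29}{4}$)
$A = -1$
$q{\left(d,J \right)} = \frac{1681}{16}$ ($q{\left(d,J \right)} = \left(- \frac{29}{4} - 3\right)^{2} = \left(- \frac{41}{4}\right)^{2} = \frac{1681}{16}$)
$s{\left(A \right)} - q{\left(512,681 \right)} = -615 - \frac{1681}{16} = - \frac{11521}{16}$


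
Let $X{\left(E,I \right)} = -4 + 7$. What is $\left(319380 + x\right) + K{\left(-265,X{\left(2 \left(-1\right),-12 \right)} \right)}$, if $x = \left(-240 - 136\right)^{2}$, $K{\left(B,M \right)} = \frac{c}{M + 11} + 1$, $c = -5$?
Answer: $\frac{6450593}{14} \approx 4.6076 \cdot 10^{5}$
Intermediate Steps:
$X{\left(E,I \right)} = 3$
$K{\left(B,M \right)} = 1 - \frac{5}{11 + M}$ ($K{\left(B,M \right)} = - \frac{5}{M + 11} + 1 = - \frac{5}{11 + M} + 1 = 1 - \frac{5}{11 + M}$)
$x = 141376$ ($x = \left(-376\right)^{2} = 141376$)
$\left(319380 + x\right) + K{\left(-265,X{\left(2 \left(-1\right),-12 \right)} \right)} = \left(319380 + 141376\right) + \frac{6 + 3}{11 + 3} = 460756 + \frac{1}{14} \cdot 9 = 460756 + \frac{9}{14} = \frac{6450593}{14}$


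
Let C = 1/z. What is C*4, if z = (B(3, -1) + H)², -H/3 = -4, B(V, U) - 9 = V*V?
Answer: 1/225 ≈ 0.0044444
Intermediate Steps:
B(V, U) = 9 + V² (B(V, U) = 9 + V*V = 9 + V²)
H = 12 (H = -3*(-4) = 12)
z = 900 (z = ((9 + 3²) + 12)² = ((9 + 9) + 12)² = (18 + 12)² = 30² = 900)
C = 1/900 ≈ 0.0011111
C*4 = (1/900)*4 = 1/225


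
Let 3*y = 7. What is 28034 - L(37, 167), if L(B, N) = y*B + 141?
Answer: 83420/3 ≈ 27807.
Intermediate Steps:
y = 7/3 (y = (⅓)*7 = 7/3 ≈ 2.3333)
L(B, N) = 141 + 7*B/3 (L(B, N) = 7*B/3 + 141 = 141 + 7*B/3)
28034 - L(37, 167) = 28034 - (141 + (7/3)*37) = 28034 - (141 + 259/3) = 28034 - 1*682/3 = 28034 - 682/3 = 83420/3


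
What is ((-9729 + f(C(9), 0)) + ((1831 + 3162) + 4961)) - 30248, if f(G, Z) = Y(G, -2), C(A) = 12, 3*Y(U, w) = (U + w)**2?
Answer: -89969/3 ≈ -29990.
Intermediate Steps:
Y(U, w) = (U + w)**2/3
f(G, Z) = (-2 + G)**2/3 (f(G, Z) = (G - 2)**2/3 = (-2 + G)**2/3)
((-9729 + f(C(9), 0)) + ((1831 + 3162) + 4961)) - 30248 = ((-9729 + (-2 + 12)**2/3) + ((1831 + 3162) + 4961)) - 30248 = ((-9729 + (1/3)*10**2) + (4993 + 4961)) - 30248 = ((-9729 + (1/3)*100) + 9954) - 30248 = ((-9729 + 100/3) + 9954) - 30248 = (-29087/3 + 9954) - 30248 = 775/3 - 30248 = -89969/3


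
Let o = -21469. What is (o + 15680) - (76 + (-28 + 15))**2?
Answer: -9758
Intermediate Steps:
(o + 15680) - (76 + (-28 + 15))**2 = (-21469 + 15680) - (76 + (-28 + 15))**2 = -5789 - (76 - 13)**2 = -5789 - 1*63**2 = -5789 - 1*3969 = -5789 - 3969 = -9758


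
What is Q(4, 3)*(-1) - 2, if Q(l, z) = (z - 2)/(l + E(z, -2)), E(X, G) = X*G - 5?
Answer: -13/7 ≈ -1.8571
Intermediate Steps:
E(X, G) = -5 + G*X (E(X, G) = G*X - 5 = -5 + G*X)
Q(l, z) = (-2 + z)/(-5 + l - 2*z) (Q(l, z) = (z - 2)/(l + (-5 - 2*z)) = (-2 + z)/(-5 + l - 2*z))
Q(4, 3)*(-1) - 2 = ((2 - 1*3)/(5 - 1*4 + 2*3))*(-1) - 2 = ((2 - 3)/(5 - 4 + 6))*(-1) - 2 = (-1/7)*(-1) - 2 = ((1/7)*(-1))*(-1) - 2 = -1/7*(-1) - 2 = 1/7 - 2 = -13/7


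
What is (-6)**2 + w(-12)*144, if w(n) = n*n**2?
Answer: -248796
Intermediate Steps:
w(n) = n**3
(-6)**2 + w(-12)*144 = (-6)**2 + (-12)**3*144 = 36 - 1728*144 = 36 - 248832 = -248796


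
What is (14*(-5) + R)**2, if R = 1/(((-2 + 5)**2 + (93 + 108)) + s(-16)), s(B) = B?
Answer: 184389241/37636 ≈ 4899.3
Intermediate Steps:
R = 1/194 (R = 1/(((-2 + 5)**2 + (93 + 108)) - 16) = 1/((3**2 + 201) - 16) = 1/((9 + 201) - 16) = 1/(210 - 16) = 1/194 ≈ 0.0051546)
(14*(-5) + R)**2 = (14*(-5) + 1/194)**2 = (-70 + 1/194)**2 = (-13579/194)**2 = 184389241/37636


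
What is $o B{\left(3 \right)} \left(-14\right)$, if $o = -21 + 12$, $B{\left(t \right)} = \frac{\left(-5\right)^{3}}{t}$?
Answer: $-5250$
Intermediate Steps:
$B{\left(t \right)} = - \frac{125}{t}$
$o = -9$
$o B{\left(3 \right)} \left(-14\right) = - 9 \left(- \frac{125}{3}\right) \left(-14\right) = - 9 \left(\left(-125\right) \frac{1}{3}\right) \left(-14\right) = \left(-9\right) \left(- \frac{125}{3}\right) \left(-14\right) = 375 \left(-14\right) = -5250$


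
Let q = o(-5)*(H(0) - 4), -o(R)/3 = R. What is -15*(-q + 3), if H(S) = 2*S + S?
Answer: -945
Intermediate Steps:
o(R) = -3*R
H(S) = 3*S
q = -60 (q = (-3*(-5))*(3*0 - 4) = 15*(0 - 4) = 15*(-4) = -60)
-15*(-q + 3) = -15*(-1*(-60) + 3) = -15*(60 + 3) = -15*63 = -945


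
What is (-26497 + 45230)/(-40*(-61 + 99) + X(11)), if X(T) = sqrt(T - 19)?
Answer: -3559270/288801 - 18733*I*sqrt(2)/1155204 ≈ -12.324 - 0.022933*I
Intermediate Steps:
X(T) = sqrt(-19 + T)
(-26497 + 45230)/(-40*(-61 + 99) + X(11)) = (-26497 + 45230)/(-40*(-61 + 99) + sqrt(-19 + 11)) = 18733/(-40*38 + sqrt(-8)) = 18733/(-1520 + 2*I*sqrt(2))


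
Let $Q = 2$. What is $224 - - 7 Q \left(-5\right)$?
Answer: $154$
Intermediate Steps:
$224 - - 7 Q \left(-5\right) = 224 - \left(-7\right) 2 \left(-5\right) = 224 - \left(-14\right) \left(-5\right) = 224 - 70 = 154$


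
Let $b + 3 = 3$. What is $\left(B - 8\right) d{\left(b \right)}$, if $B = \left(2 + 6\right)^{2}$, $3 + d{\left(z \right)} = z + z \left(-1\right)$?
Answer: $-168$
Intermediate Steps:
$b = 0$ ($b = -3 + 3 = 0$)
$d{\left(z \right)} = -3$ ($d{\left(z \right)} = -3 + \left(z + z \left(-1\right)\right) = -3 + \left(z - z\right) = -3 + 0 = -3$)
$B = 64$ ($B = 8^{2} = 64$)
$\left(B - 8\right) d{\left(b \right)} = \left(64 - 8\right) \left(-3\right) = 56 \left(-3\right) = -168$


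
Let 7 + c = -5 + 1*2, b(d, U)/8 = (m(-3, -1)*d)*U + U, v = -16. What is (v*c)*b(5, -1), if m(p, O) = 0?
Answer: -1280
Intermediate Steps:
b(d, U) = 8*U (b(d, U) = 8*((0*d)*U + U) = 8*(0*U + U) = 8*(0 + U) = 8*U)
c = -10 (c = -7 + (-5 + 1*2) = -7 + (-5 + 2) = -7 - 3 = -10)
(v*c)*b(5, -1) = (-16*(-10))*(8*(-1)) = 160*(-8) = -1280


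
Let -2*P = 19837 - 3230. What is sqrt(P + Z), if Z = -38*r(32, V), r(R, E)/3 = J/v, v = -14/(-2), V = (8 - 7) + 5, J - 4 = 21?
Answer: I*sqrt(1707286)/14 ≈ 93.331*I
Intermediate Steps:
J = 25 (J = 4 + 21 = 25)
V = 6 (V = 1 + 5 = 6)
v = 7 (v = -14*(-1/2) = 7)
r(R, E) = 75/7 (r(R, E) = 3*(25/7) = 75/7)
Z = -2850/7 (Z = -38*75/7 = -2850/7 ≈ -407.14)
P = -16607/2 (P = -(19837 - 3230)/2 = -1/2*16607 = -16607/2 ≈ -8303.5)
sqrt(P + Z) = sqrt(-16607/2 - 2850/7) = sqrt(-121949/14) = I*sqrt(1707286)/14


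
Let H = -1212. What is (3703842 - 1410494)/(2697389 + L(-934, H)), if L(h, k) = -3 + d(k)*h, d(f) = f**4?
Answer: -1146674/1007690952539819 ≈ -1.1379e-9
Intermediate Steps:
L(h, k) = -3 + h*k**4 (L(h, k) = -3 + k**4*h = -3 + h*k**4)
(3703842 - 1410494)/(2697389 + L(-934, H)) = (3703842 - 1410494)/(2697389 + (-3 - 934*(-1212)**4)) = 2293348/(2697389 + (-3 - 934*2157796475136)) = 2293348/(2697389 + (-3 - 2015381907777024)) = 2293348/(2697389 - 2015381907777027) = 2293348/(-2015381905079638) = 2293348*(-1/2015381905079638) = -1146674/1007690952539819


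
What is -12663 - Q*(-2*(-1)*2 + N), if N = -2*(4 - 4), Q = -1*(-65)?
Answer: -12923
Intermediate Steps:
Q = 65
N = 0 (N = -2*0 = 0)
-12663 - Q*(-2*(-1)*2 + N) = -12663 - 65*(-2*(-1)*2 + 0) = -12663 - 65*(2*2 + 0) = -12663 - 65*(4 + 0) = -12663 - 65*4 = -12663 - 1*260 = -12663 - 260 = -12923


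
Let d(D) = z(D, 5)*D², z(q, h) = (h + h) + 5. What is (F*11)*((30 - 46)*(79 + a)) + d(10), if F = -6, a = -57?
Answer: 24732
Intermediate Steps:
z(q, h) = 5 + 2*h (z(q, h) = 2*h + 5 = 5 + 2*h)
d(D) = 15*D² (d(D) = (5 + 2*5)*D² = (5 + 10)*D² = 15*D²)
(F*11)*((30 - 46)*(79 + a)) + d(10) = (-6*11)*((30 - 46)*(79 - 57)) + 15*10² = -(-1056)*22 + 15*100 = -66*(-352) + 1500 = 23232 + 1500 = 24732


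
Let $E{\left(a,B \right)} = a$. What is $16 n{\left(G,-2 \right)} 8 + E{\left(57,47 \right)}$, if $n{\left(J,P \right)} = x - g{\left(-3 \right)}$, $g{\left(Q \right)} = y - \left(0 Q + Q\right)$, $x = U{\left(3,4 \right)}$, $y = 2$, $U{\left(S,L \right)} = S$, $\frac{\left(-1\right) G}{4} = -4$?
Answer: $-199$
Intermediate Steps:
$G = 16$ ($G = \left(-4\right) \left(-4\right) = 16$)
$x = 3$
$g{\left(Q \right)} = 2 - Q$ ($g{\left(Q \right)} = 2 - \left(0 Q + Q\right) = 2 - \left(0 + Q\right) = 2 - Q$)
$n{\left(J,P \right)} = -2$ ($n{\left(J,P \right)} = 3 - \left(2 - -3\right) = 3 - \left(2 + 3\right) = 3 - 5 = -2$)
$16 n{\left(G,-2 \right)} 8 + E{\left(57,47 \right)} = 16 \left(-2\right) 8 + 57 = \left(-32\right) 8 + 57 = -256 + 57 = -199$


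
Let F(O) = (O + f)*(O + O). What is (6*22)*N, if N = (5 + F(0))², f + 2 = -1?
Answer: 3300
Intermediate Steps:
f = -3 (f = -2 - 1 = -3)
F(O) = 2*O*(-3 + O) (F(O) = (O - 3)*(O + O) = (-3 + O)*(2*O) = 2*O*(-3 + O))
N = 25 (N = (5 + 2*0*(-3 + 0))² = (5 + 2*0*(-3))² = (5 + 0)² = 5² = 25)
(6*22)*N = (6*22)*25 = 132*25 = 3300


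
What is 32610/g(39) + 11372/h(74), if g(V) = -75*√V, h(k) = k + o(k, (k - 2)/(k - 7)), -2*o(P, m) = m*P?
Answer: 380962/1147 - 2174*√39/195 ≈ 262.51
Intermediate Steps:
o(P, m) = -P*m/2 (o(P, m) = -m*P/2 = -P*m/2)
h(k) = k - k*(-2 + k)/(2*(-7 + k)) (h(k) = k - k*(k - 2)/(k - 7)/2 = k - k*(-2 + k)/(-7 + k)/2 = k - k*(-2 + k)/(2*(-7 + k)))
32610/g(39) + 11372/h(74) = 32610/((-75*√39)) + 11372/(((½)*74*(-12 + 74)/(-7 + 74))) = 32610*(-√39/2925) + 11372/(((½)*74*62/67)) = -2174*√39/195 + 11372/(((½)*74*(1/67)*62)) = -2174*√39/195 + 11372/(2294/67) = -2174*√39/195 + 11372*(67/2294) = -2174*√39/195 + 380962/1147 = 380962/1147 - 2174*√39/195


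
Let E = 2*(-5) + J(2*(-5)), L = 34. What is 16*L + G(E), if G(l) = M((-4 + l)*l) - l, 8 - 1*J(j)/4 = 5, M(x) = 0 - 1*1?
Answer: 541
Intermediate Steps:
M(x) = -1 (M(x) = 0 - 1 = -1)
J(j) = 12 (J(j) = 32 - 4*5 = 32 - 20 = 12)
E = 2 (E = 2*(-5) + 12 = -10 + 12 = 2)
G(l) = -1 - l
16*L + G(E) = 16*34 + (-1 - 1*2) = 544 + (-1 - 2) = 544 - 3 = 541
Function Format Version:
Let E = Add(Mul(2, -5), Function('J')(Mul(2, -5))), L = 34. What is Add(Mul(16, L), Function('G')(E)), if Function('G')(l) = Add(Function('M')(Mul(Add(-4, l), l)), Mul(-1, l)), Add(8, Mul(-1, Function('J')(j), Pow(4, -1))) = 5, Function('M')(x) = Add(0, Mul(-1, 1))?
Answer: 541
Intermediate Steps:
Function('M')(x) = -1 (Function('M')(x) = Add(0, -1) = -1)
Function('J')(j) = 12 (Function('J')(j) = Add(32, Mul(-4, 5)) = Add(32, -20) = 12)
E = 2 (E = Add(Mul(2, -5), 12) = Add(-10, 12) = 2)
Function('G')(l) = Add(-1, Mul(-1, l))
Add(Mul(16, L), Function('G')(E)) = Add(Mul(16, 34), Add(-1, Mul(-1, 2))) = Add(544, Add(-1, -2)) = Add(544, -3) = 541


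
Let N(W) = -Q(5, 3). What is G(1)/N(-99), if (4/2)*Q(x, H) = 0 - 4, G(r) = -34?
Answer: -17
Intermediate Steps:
Q(x, H) = -2 (Q(x, H) = (0 - 4)/2 = (½)*(-4) = -2)
N(W) = 2 (N(W) = -1*(-2) = 2)
G(1)/N(-99) = -34/2 = -34*½ = -17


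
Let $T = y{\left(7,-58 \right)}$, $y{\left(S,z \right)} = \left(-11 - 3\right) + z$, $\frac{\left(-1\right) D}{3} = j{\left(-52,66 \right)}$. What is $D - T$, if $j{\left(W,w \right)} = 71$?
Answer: $-141$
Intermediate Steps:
$D = -213$ ($D = \left(-3\right) 71 = -213$)
$y{\left(S,z \right)} = -14 + z$
$T = -72$ ($T = -14 - 58 = -72$)
$D - T = -213 - -72 = -213 + 72 = -141$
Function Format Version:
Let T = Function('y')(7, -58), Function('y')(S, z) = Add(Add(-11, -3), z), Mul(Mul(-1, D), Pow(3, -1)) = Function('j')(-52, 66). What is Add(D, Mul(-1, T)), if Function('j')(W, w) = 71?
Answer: -141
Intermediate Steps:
D = -213 (D = Mul(-3, 71) = -213)
Function('y')(S, z) = Add(-14, z)
T = -72 (T = Add(-14, -58) = -72)
Add(D, Mul(-1, T)) = Add(-213, Mul(-1, -72)) = Add(-213, 72) = -141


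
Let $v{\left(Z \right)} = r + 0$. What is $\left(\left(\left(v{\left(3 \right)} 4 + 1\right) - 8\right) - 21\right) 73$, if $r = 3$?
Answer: $-1168$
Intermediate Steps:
$v{\left(Z \right)} = 3$ ($v{\left(Z \right)} = 3 + 0 = 3$)
$\left(\left(\left(v{\left(3 \right)} 4 + 1\right) - 8\right) - 21\right) 73 = \left(\left(\left(3 \cdot 4 + 1\right) - 8\right) - 21\right) 73 = \left(\left(\left(12 + 1\right) - 8\right) - 21\right) 73 = \left(\left(13 - 8\right) - 21\right) 73 = \left(5 - 21\right) 73 = \left(-16\right) 73 = -1168$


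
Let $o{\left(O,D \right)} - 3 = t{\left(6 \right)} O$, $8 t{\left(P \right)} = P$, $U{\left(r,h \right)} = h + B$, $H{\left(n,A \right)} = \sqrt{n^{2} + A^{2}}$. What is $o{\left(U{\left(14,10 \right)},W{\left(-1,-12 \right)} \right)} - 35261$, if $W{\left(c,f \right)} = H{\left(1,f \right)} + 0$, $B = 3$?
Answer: $- \frac{140993}{4} \approx -35248.0$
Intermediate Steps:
$H{\left(n,A \right)} = \sqrt{A^{2} + n^{2}}$
$U{\left(r,h \right)} = 3 + h$ ($U{\left(r,h \right)} = h + 3 = 3 + h$)
$t{\left(P \right)} = \frac{P}{8}$
$W{\left(c,f \right)} = \sqrt{1 + f^{2}}$ ($W{\left(c,f \right)} = \sqrt{f^{2} + 1^{2}} + 0 = \sqrt{f^{2} + 1} + 0 = \sqrt{1 + f^{2}} + 0 = \sqrt{1 + f^{2}}$)
$o{\left(O,D \right)} = 3 + \frac{3 O}{4}$ ($o{\left(O,D \right)} = 3 + \frac{1}{8} \cdot 6 O = 3 + \frac{3 O}{4}$)
$o{\left(U{\left(14,10 \right)},W{\left(-1,-12 \right)} \right)} - 35261 = \left(3 + \frac{3 \left(3 + 10\right)}{4}\right) - 35261 = \left(3 + \frac{3}{4} \cdot 13\right) - 35261 = \left(3 + \frac{39}{4}\right) - 35261 = \frac{51}{4} - 35261 = - \frac{140993}{4}$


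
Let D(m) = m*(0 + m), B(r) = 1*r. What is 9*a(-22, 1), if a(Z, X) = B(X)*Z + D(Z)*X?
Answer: 4158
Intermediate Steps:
B(r) = r
D(m) = m² (D(m) = m*m = m²)
a(Z, X) = X*Z + X*Z² (a(Z, X) = X*Z + Z²*X = X*Z + X*Z²)
9*a(-22, 1) = 9*(1*(-22)*(1 - 22)) = 9*(1*(-22)*(-21)) = 9*462 = 4158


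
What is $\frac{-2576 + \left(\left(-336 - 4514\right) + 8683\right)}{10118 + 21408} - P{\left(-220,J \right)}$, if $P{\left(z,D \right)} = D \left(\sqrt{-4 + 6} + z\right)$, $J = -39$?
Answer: $- \frac{270491823}{31526} + 39 \sqrt{2} \approx -8524.8$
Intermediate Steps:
$P{\left(z,D \right)} = D \left(z + \sqrt{2}\right)$ ($P{\left(z,D \right)} = D \left(\sqrt{2} + z\right) = D \left(z + \sqrt{2}\right)$)
$\frac{-2576 + \left(\left(-336 - 4514\right) + 8683\right)}{10118 + 21408} - P{\left(-220,J \right)} = \frac{-2576 + \left(\left(-336 - 4514\right) + 8683\right)}{10118 + 21408} - - 39 \left(-220 + \sqrt{2}\right) = \frac{-2576 + \left(-4850 + 8683\right)}{31526} - \left(8580 - 39 \sqrt{2}\right) = \left(-2576 + 3833\right) \frac{1}{31526} - \left(8580 - 39 \sqrt{2}\right) = 1257 \cdot \frac{1}{31526} - \left(8580 - 39 \sqrt{2}\right) = \frac{1257}{31526} - \left(8580 - 39 \sqrt{2}\right) = - \frac{270491823}{31526} + 39 \sqrt{2}$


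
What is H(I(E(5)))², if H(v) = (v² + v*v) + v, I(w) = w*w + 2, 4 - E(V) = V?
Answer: 441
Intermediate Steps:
E(V) = 4 - V
I(w) = 2 + w² (I(w) = w² + 2 = 2 + w²)
H(v) = v + 2*v² (H(v) = (v² + v²) + v = 2*v² + v = v + 2*v²)
H(I(E(5)))² = ((2 + (4 - 1*5)²)*(1 + 2*(2 + (4 - 1*5)²)))² = ((2 + (4 - 5)²)*(1 + 2*(2 + (4 - 5)²)))² = ((2 + (-1)²)*(1 + 2*(2 + (-1)²)))² = ((2 + 1)*(1 + 2*(2 + 1)))² = (3*(1 + 2*3))² = (3*(1 + 6))² = (3*7)² = 21² = 441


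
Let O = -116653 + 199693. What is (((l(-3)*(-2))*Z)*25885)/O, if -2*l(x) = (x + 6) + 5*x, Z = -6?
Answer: 15531/692 ≈ 22.444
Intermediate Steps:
l(x) = -3 - 3*x (l(x) = -((x + 6) + 5*x)/2 = -((6 + x) + 5*x)/2 = -(6 + 6*x)/2 = -3 - 3*x)
O = 83040
(((l(-3)*(-2))*Z)*25885)/O = ((((-3 - 3*(-3))*(-2))*(-6))*25885)/83040 = ((((-3 + 9)*(-2))*(-6))*25885)*(1/83040) = (((6*(-2))*(-6))*25885)*(1/83040) = (-12*(-6)*25885)*(1/83040) = (72*25885)*(1/83040) = 1863720*(1/83040) = 15531/692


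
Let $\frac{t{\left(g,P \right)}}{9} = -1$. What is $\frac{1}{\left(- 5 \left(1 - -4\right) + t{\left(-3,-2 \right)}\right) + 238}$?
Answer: $\frac{1}{204} \approx 0.004902$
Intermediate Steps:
$t{\left(g,P \right)} = -9$ ($t{\left(g,P \right)} = 9 \left(-1\right) = -9$)
$\frac{1}{\left(- 5 \left(1 - -4\right) + t{\left(-3,-2 \right)}\right) + 238} = \frac{1}{\left(- 5 \left(1 - -4\right) - 9\right) + 238} = \frac{1}{\left(- 5 \left(1 + 4\right) - 9\right) + 238} = \frac{1}{\left(\left(-5\right) 5 - 9\right) + 238} = \frac{1}{\left(-25 - 9\right) + 238} = \frac{1}{-34 + 238} = \frac{1}{204}$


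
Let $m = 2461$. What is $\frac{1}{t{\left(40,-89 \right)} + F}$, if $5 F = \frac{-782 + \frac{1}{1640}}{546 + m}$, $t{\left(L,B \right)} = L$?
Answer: $\frac{24657400}{985013521} \approx 0.025033$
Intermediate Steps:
$F = - \frac{1282479}{24657400}$ ($F = \frac{\left(-782 + \frac{1}{1640}\right) \frac{1}{546 + 2461}}{5} = \frac{\left(-782 + \frac{1}{1640}\right) \frac{1}{3007}}{5} = \frac{\left(- \frac{1282479}{1640}\right) \frac{1}{3007}}{5} = \frac{1}{5} \left(- \frac{1282479}{4931480}\right) = - \frac{1282479}{24657400} \approx -0.052012$)
$\frac{1}{t{\left(40,-89 \right)} + F} = \frac{1}{40 - \frac{1282479}{24657400}} = \frac{1}{\frac{985013521}{24657400}} = \frac{24657400}{985013521}$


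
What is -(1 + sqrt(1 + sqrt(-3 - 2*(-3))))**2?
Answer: -(1 + sqrt(1 + sqrt(3)))**2 ≈ -7.0378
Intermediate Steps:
-(1 + sqrt(1 + sqrt(-3 - 2*(-3))))**2 = -(1 + sqrt(1 + sqrt(-3 + 6)))**2 = -(1 + sqrt(1 + sqrt(3)))**2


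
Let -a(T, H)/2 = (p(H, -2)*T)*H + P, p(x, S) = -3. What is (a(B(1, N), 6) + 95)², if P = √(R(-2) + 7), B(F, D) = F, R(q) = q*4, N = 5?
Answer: 17157 - 524*I ≈ 17157.0 - 524.0*I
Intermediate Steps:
R(q) = 4*q
P = I (P = √(4*(-2) + 7) = √(-8 + 7) = √(-1) = I ≈ 1.0*I)
a(T, H) = -2*I + 6*H*T (a(T, H) = -2*((-3*T)*H + I) = -2*(-3*H*T + I) = -2*(I - 3*H*T) = -2*I + 6*H*T)
(a(B(1, N), 6) + 95)² = ((-2*I + 6*6*1) + 95)² = ((-2*I + 36) + 95)² = ((36 - 2*I) + 95)² = (131 - 2*I)²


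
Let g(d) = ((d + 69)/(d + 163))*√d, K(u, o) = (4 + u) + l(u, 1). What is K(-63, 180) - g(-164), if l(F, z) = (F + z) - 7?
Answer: -128 - 190*I*√41 ≈ -128.0 - 1216.6*I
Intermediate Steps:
l(F, z) = -7 + F + z
K(u, o) = -2 + 2*u (K(u, o) = (4 + u) + (-7 + u + 1) = (4 + u) + (-6 + u) = -2 + 2*u)
g(d) = √d*(69 + d)/(163 + d) (g(d) = ((69 + d)/(163 + d))*√d = √d*(69 + d)/(163 + d))
K(-63, 180) - g(-164) = (-2 + 2*(-63)) - √(-164)*(69 - 164)/(163 - 164) = (-2 - 126) - 2*I*√41*(-95)/(-1) = -128 - 2*I*√41*(-1)*(-95) = -128 - 190*I*√41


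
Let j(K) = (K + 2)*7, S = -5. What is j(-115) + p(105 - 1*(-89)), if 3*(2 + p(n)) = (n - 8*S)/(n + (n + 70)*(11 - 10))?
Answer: -181558/229 ≈ -792.83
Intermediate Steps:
p(n) = -2 + (40 + n)/(3*(70 + 2*n)) (p(n) = -2 + ((n - 8*(-5))/(n + (n + 70)*(11 - 10)))/3 = -2 + ((n + 40)/(n + (70 + n)*1))/3 = -2 + ((40 + n)/(n + (70 + n)))/3 = -2 + ((40 + n)/(70 + 2*n))/3 = -2 + (40 + n)/(3*(70 + 2*n)))
j(K) = 14 + 7*K (j(K) = (2 + K)*7 = 14 + 7*K)
j(-115) + p(105 - 1*(-89)) = (14 + 7*(-115)) + (-380 - 11*(105 - 1*(-89)))/(6*(35 + (105 - 1*(-89)))) = (14 - 805) + (-380 - 11*(105 + 89))/(6*(35 + (105 + 89))) = -791 + (-380 - 11*194)/(6*(35 + 194)) = -791 + (⅙)*(-380 - 2134)/229 = -791 + (⅙)*(1/229)*(-2514) = -791 - 419/229 = -181558/229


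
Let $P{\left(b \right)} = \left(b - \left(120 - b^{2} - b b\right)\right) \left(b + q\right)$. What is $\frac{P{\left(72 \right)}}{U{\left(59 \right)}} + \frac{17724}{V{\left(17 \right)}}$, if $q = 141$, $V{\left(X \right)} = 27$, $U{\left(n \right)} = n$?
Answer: $\frac{20132012}{531} \approx 37913.0$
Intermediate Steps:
$P{\left(b \right)} = \left(141 + b\right) \left(-120 + b + 2 b^{2}\right)$ ($P{\left(b \right)} = \left(b - \left(120 - b^{2} - b b\right)\right) \left(b + 141\right) = \left(b + \left(\left(b^{2} + b^{2}\right) - 120\right)\right) \left(141 + b\right) = \left(b + \left(2 b^{2} - 120\right)\right) \left(141 + b\right) = \left(b + \left(-120 + 2 b^{2}\right)\right) \left(141 + b\right) = \left(-120 + b + 2 b^{2}\right) \left(141 + b\right) = \left(141 + b\right) \left(-120 + b + 2 b^{2}\right)$)
$\frac{P{\left(72 \right)}}{U{\left(59 \right)}} + \frac{17724}{V{\left(17 \right)}} = \frac{-16920 + 2 \cdot 72^{3} + 21 \cdot 72 + 283 \cdot 72^{2}}{59} + \frac{17724}{27} = \left(-16920 + 2 \cdot 373248 + 1512 + 283 \cdot 5184\right) \frac{1}{59} + 17724 \cdot \frac{1}{27} = \left(-16920 + 746496 + 1512 + 1467072\right) \frac{1}{59} + \frac{5908}{9} = 2198160 \cdot \frac{1}{59} + \frac{5908}{9} = \frac{2198160}{59} + \frac{5908}{9} = \frac{20132012}{531}$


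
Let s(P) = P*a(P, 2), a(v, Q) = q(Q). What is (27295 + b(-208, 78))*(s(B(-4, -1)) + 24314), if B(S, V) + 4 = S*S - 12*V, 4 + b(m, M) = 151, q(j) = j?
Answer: 668542004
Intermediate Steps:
a(v, Q) = Q
b(m, M) = 147 (b(m, M) = -4 + 151 = 147)
B(S, V) = -4 + S² - 12*V (B(S, V) = -4 + (S*S - 12*V) = -4 + (S² - 12*V) = -4 + S² - 12*V)
s(P) = 2*P (s(P) = P*2 = 2*P)
(27295 + b(-208, 78))*(s(B(-4, -1)) + 24314) = (27295 + 147)*(2*(-4 + (-4)² - 12*(-1)) + 24314) = 27442*(2*(-4 + 16 + 12) + 24314) = 27442*(2*24 + 24314) = 27442*(48 + 24314) = 27442*24362 = 668542004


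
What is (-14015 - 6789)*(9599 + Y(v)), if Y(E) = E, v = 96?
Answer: -201694780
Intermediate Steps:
(-14015 - 6789)*(9599 + Y(v)) = (-14015 - 6789)*(9599 + 96) = -20804*9695 = -201694780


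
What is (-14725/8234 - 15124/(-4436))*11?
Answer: 162830019/9131506 ≈ 17.832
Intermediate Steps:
(-14725/8234 - 15124/(-4436))*11 = (-14725*1/8234 - 15124*(-1/4436))*11 = (-14725/8234 + 3781/1109)*11 = (14802729/9131506)*11 = 162830019/9131506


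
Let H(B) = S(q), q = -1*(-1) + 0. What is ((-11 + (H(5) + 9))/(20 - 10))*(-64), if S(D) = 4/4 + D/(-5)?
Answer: 192/25 ≈ 7.6800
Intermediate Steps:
q = 1 (q = 1 + 0 = 1)
S(D) = 1 - D/5 (S(D) = 4*(¼) + D*(-⅕) = 1 - D/5)
H(B) = ⅘ (H(B) = 1 - ⅕*1 = 1 - ⅕ = ⅘)
((-11 + (H(5) + 9))/(20 - 10))*(-64) = ((-11 + (⅘ + 9))/(20 - 10))*(-64) = ((-11 + 49/5)/10)*(-64) = -6/5*⅒*(-64) = -3/25*(-64) = 192/25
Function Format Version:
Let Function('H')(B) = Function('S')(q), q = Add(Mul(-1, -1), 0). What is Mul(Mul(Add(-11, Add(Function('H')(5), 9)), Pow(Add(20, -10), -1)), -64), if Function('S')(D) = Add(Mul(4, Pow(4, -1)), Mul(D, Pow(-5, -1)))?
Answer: Rational(192, 25) ≈ 7.6800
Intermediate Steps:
q = 1 (q = Add(1, 0) = 1)
Function('S')(D) = Add(1, Mul(Rational(-1, 5), D)) (Function('S')(D) = Add(Mul(4, Rational(1, 4)), Mul(D, Rational(-1, 5))) = Add(1, Mul(Rational(-1, 5), D)))
Function('H')(B) = Rational(4, 5) (Function('H')(B) = Add(1, Mul(Rational(-1, 5), 1)) = Add(1, Rational(-1, 5)) = Rational(4, 5))
Mul(Mul(Add(-11, Add(Function('H')(5), 9)), Pow(Add(20, -10), -1)), -64) = Mul(Mul(Add(-11, Add(Rational(4, 5), 9)), Pow(Add(20, -10), -1)), -64) = Mul(Mul(Add(-11, Rational(49, 5)), Pow(10, -1)), -64) = Mul(Mul(Rational(-6, 5), Rational(1, 10)), -64) = Mul(Rational(-3, 25), -64) = Rational(192, 25)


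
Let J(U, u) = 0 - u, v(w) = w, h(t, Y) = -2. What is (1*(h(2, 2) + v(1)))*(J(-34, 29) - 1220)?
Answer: 1249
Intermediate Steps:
J(U, u) = -u
(1*(h(2, 2) + v(1)))*(J(-34, 29) - 1220) = (1*(-2 + 1))*(-1*29 - 1220) = (1*(-1))*(-29 - 1220) = -1*(-1249) = 1249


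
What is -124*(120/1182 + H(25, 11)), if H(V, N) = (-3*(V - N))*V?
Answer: 25646920/197 ≈ 1.3019e+5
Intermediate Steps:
H(V, N) = V*(-3*V + 3*N) (H(V, N) = (-3*V + 3*N)*V = V*(-3*V + 3*N))
-124*(120/1182 + H(25, 11)) = -124*(120/1182 + 3*25*(11 - 1*25)) = -124*(120*(1/1182) + 3*25*(11 - 25)) = -124*(20/197 + 3*25*(-14)) = -124*(20/197 - 1050) = -124*(-206830/197) = 25646920/197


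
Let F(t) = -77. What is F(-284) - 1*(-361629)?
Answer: 361552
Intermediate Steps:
F(-284) - 1*(-361629) = -77 - 1*(-361629) = -77 + 361629 = 361552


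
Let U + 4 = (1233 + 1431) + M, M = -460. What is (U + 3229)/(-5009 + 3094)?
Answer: -5429/1915 ≈ -2.8350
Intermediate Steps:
U = 2200 (U = -4 + ((1233 + 1431) - 460) = -4 + (2664 - 460) = -4 + 2204 = 2200)
(U + 3229)/(-5009 + 3094) = (2200 + 3229)/(-5009 + 3094) = 5429/(-1915) = 5429*(-1/1915) = -5429/1915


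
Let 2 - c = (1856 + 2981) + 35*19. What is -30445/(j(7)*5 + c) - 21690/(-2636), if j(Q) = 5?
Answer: 19900577/1443210 ≈ 13.789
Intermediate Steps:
c = -5500 (c = 2 - ((1856 + 2981) + 35*19) = 2 - (4837 + 665) = 2 - 1*5502 = 2 - 5502 = -5500)
-30445/(j(7)*5 + c) - 21690/(-2636) = -30445/(5*5 - 5500) - 21690/(-2636) = -30445/(25 - 5500) - 21690*(-1/2636) = -30445/(-5475) + 10845/1318 = -30445*(-1/5475) + 10845/1318 = 6089/1095 + 10845/1318 = 19900577/1443210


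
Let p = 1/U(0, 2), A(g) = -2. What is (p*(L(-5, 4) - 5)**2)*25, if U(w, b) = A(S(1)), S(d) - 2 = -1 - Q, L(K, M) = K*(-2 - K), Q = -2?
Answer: -5000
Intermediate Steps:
S(d) = 3 (S(d) = 2 + (-1 - 1*(-2)) = 2 + (-1 + 2) = 2 + 1 = 3)
U(w, b) = -2
p = -1/2 (p = 1/(-2) = -1/2 ≈ -0.50000)
(p*(L(-5, 4) - 5)**2)*25 = -(-1*(-5)*(2 - 5) - 5)**2/2*25 = -(-1*(-5)*(-3) - 5)**2/2*25 = -(-15 - 5)**2/2*25 = -1/2*(-20)**2*25 = -1/2*400*25 = -200*25 = -5000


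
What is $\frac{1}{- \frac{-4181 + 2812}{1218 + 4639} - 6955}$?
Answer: $- \frac{5857}{40734066} \approx -0.00014379$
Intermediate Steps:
$\frac{1}{- \frac{-4181 + 2812}{1218 + 4639} - 6955} = \frac{1}{- \frac{-1369}{5857} - 6955} = \frac{1}{\left(-1\right) \left(- \frac{1369}{5857}\right) - 6955} = \frac{1}{\frac{1369}{5857} - 6955} = \frac{1}{- \frac{40734066}{5857}} = - \frac{5857}{40734066}$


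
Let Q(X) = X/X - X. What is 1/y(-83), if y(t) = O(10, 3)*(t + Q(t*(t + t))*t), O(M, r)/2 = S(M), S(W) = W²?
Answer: 1/228681600 ≈ 4.3729e-9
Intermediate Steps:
O(M, r) = 2*M²
Q(X) = 1 - X
y(t) = 200*t + 200*t*(1 - 2*t²) (y(t) = (2*10²)*(t + (1 - t*(t + t))*t) = (2*100)*(t + (1 - t*2*t)*t) = 200*(t + (1 - 2*t²)*t) = 200*(t + t*(1 - 2*t²)) = 200*t + 200*t*(1 - 2*t²))
1/y(-83) = 1/(400*(-83)*(1 - 1*(-83)²)) = 1/(400*(-83)*(1 - 1*6889)) = 1/(400*(-83)*(1 - 6889)) = 1/(400*(-83)*(-6888)) = 1/228681600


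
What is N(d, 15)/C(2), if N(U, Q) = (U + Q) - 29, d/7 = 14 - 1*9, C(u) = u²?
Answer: 21/4 ≈ 5.2500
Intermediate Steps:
d = 35 (d = 7*(14 - 1*9) = 7*(14 - 9) = 7*5 = 35)
N(U, Q) = -29 + Q + U (N(U, Q) = (Q + U) - 29 = -29 + Q + U)
N(d, 15)/C(2) = (-29 + 15 + 35)/(2²) = 21/4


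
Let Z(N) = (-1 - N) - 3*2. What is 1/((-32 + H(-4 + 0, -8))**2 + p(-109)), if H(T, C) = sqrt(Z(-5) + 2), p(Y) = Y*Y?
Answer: 1/12905 ≈ 7.7489e-5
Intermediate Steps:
Z(N) = -7 - N (Z(N) = (-1 - N) - 6 = -7 - N)
p(Y) = Y**2
H(T, C) = 0 (H(T, C) = sqrt((-7 - 1*(-5)) + 2) = sqrt((-7 + 5) + 2) = sqrt(-2 + 2) = sqrt(0) = 0)
1/((-32 + H(-4 + 0, -8))**2 + p(-109)) = 1/((-32 + 0)**2 + (-109)**2) = 1/((-32)**2 + 11881) = 1/(1024 + 11881) = 1/12905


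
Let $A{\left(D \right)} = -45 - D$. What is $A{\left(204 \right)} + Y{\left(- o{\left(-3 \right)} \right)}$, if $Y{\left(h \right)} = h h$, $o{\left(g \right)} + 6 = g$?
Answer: $-168$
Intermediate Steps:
$o{\left(g \right)} = -6 + g$
$Y{\left(h \right)} = h^{2}$
$A{\left(204 \right)} + Y{\left(- o{\left(-3 \right)} \right)} = \left(-45 - 204\right) + \left(- (-6 - 3)\right)^{2} = \left(-45 - 204\right) + \left(\left(-1\right) \left(-9\right)\right)^{2} = -249 + 9^{2} = -249 + 81 = -168$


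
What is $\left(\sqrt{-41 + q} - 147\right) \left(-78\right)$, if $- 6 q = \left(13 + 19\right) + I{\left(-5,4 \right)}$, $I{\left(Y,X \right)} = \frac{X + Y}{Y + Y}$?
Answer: $11466 - \frac{117 i \sqrt{515}}{5} \approx 11466.0 - 531.03 i$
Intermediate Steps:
$I{\left(Y,X \right)} = \frac{X + Y}{2 Y}$
$q = - \frac{107}{20}$ ($q = - \frac{\left(13 + 19\right) + \frac{4 - 5}{2 \left(-5\right)}}{6} = - \frac{32 + \frac{1}{2} \left(- \frac{1}{5}\right) \left(-1\right)}{6} = - \frac{32 + \frac{1}{10}}{6} = \left(- \frac{1}{6}\right) \frac{321}{10} = - \frac{107}{20} \approx -5.35$)
$\left(\sqrt{-41 + q} - 147\right) \left(-78\right) = \left(\sqrt{-41 - \frac{107}{20}} - 147\right) \left(-78\right) = \left(\sqrt{- \frac{927}{20}} - 147\right) \left(-78\right) = \left(\frac{3 i \sqrt{515}}{10} - 147\right) \left(-78\right) = \left(-147 + \frac{3 i \sqrt{515}}{10}\right) \left(-78\right) = 11466 - \frac{117 i \sqrt{515}}{5}$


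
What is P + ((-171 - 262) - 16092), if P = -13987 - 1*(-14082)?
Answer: -16430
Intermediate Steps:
P = 95 (P = -13987 + 14082 = 95)
P + ((-171 - 262) - 16092) = 95 + ((-171 - 262) - 16092) = 95 + (-433 - 16092) = 95 - 16525 = -16430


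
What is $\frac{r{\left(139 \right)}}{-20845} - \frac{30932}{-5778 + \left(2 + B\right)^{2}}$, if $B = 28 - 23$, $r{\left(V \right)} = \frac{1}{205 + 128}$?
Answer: $\frac{214710915091}{39767194665} \approx 5.3992$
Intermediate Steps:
$r{\left(V \right)} = \frac{1}{333}$
$B = 5$ ($B = 28 - 23 = 5$)
$\frac{r{\left(139 \right)}}{-20845} - \frac{30932}{-5778 + \left(2 + B\right)^{2}} = \frac{1}{333 \left(-20845\right)} - \frac{30932}{-5778 + \left(2 + 5\right)^{2}} = \frac{1}{333} \left(- \frac{1}{20845}\right) - \frac{30932}{-5778 + 7^{2}} = - \frac{1}{6941385} - \frac{30932}{-5778 + 49} = - \frac{1}{6941385} - \frac{30932}{-5729} = - \frac{1}{6941385} - - \frac{30932}{5729} = - \frac{1}{6941385} + \frac{30932}{5729} = \frac{214710915091}{39767194665}$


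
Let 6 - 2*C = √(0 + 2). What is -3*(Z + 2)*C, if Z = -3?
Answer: 9 - 3*√2/2 ≈ 6.8787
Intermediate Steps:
C = 3 - √2/2 (C = 3 - √(0 + 2)/2 = 3 - √2/2 ≈ 2.2929)
-3*(Z + 2)*C = -3*(-3 + 2)*(3 - √2/2) = -(-3)*(3 - √2/2) = -3*(-3 + √2/2) = 9 - 3*√2/2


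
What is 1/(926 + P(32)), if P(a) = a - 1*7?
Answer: 1/951 ≈ 0.0010515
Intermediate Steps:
P(a) = -7 + a (P(a) = a - 7 = -7 + a)
1/(926 + P(32)) = 1/(926 + (-7 + 32)) = 1/(926 + 25) = 1/951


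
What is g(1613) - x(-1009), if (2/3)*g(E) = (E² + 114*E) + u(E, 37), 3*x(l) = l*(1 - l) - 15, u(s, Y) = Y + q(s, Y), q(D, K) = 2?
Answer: 13554710/3 ≈ 4.5182e+6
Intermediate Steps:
u(s, Y) = 2 + Y (u(s, Y) = Y + 2 = 2 + Y)
x(l) = -5 + l*(1 - l)/3 (x(l) = (l*(1 - l) - 15)/3 = (-15 + l*(1 - l))/3 = -5 + l*(1 - l)/3)
g(E) = 117/2 + 171*E + 3*E²/2 (g(E) = 3*((E² + 114*E) + (2 + 37))/2 = 3*((E² + 114*E) + 39)/2 = 3*(39 + E² + 114*E)/2 = 117/2 + 171*E + 3*E²/2)
g(1613) - x(-1009) = (117/2 + 171*1613 + (3/2)*1613²) - (-5 - ⅓*(-1009)² + (⅓)*(-1009)) = (117/2 + 275823 + (3/2)*2601769) - (-5 - ⅓*1018081 - 1009/3) = (117/2 + 275823 + 7805307/2) - (-5 - 1018081/3 - 1009/3) = 4178535 - 1*(-1019105/3) = 4178535 + 1019105/3 = 13554710/3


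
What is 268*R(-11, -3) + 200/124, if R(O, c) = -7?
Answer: -58106/31 ≈ -1874.4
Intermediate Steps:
268*R(-11, -3) + 200/124 = 268*(-7) + 200/124 = -1876 + 200*(1/124) = -1876 + 50/31 = -58106/31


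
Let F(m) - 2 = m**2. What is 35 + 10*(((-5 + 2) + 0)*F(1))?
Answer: -55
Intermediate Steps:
F(m) = 2 + m**2
35 + 10*(((-5 + 2) + 0)*F(1)) = 35 + 10*(((-5 + 2) + 0)*(2 + 1**2)) = 35 + 10*((-3 + 0)*(2 + 1)) = 35 + 10*(-3*3) = 35 + 10*(-9) = 35 - 90 = -55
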